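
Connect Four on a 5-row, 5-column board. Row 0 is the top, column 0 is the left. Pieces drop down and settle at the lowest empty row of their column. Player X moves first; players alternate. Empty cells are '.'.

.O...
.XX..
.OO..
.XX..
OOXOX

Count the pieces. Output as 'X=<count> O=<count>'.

X=6 O=6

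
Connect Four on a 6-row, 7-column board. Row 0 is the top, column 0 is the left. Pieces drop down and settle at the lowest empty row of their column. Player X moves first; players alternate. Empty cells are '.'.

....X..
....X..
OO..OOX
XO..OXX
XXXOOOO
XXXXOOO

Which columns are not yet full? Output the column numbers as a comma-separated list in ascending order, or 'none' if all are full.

col 0: top cell = '.' → open
col 1: top cell = '.' → open
col 2: top cell = '.' → open
col 3: top cell = '.' → open
col 4: top cell = 'X' → FULL
col 5: top cell = '.' → open
col 6: top cell = '.' → open

Answer: 0,1,2,3,5,6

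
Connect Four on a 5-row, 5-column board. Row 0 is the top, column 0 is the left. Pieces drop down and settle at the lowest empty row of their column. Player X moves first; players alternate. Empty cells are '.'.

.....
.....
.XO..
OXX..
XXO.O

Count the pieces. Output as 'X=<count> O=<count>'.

X=5 O=4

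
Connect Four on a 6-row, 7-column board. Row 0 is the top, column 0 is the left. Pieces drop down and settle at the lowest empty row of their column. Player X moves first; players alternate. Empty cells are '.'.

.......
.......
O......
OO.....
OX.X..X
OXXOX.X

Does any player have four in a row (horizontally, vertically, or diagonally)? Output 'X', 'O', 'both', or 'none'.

O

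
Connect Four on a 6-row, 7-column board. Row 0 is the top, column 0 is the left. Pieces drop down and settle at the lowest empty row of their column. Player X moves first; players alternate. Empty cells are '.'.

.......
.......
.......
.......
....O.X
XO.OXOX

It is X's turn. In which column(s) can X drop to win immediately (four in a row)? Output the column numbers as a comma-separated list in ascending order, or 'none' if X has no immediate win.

Answer: none

Derivation:
col 0: drop X → no win
col 1: drop X → no win
col 2: drop X → no win
col 3: drop X → no win
col 4: drop X → no win
col 5: drop X → no win
col 6: drop X → no win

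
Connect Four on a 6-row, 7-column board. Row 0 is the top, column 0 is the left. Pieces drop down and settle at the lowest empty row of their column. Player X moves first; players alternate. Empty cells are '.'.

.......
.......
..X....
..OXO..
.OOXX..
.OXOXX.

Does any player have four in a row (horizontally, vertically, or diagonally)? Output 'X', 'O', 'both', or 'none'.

X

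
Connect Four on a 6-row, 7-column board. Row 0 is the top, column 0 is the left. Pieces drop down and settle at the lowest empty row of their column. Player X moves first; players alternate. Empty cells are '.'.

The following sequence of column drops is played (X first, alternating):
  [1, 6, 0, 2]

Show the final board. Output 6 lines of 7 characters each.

Move 1: X drops in col 1, lands at row 5
Move 2: O drops in col 6, lands at row 5
Move 3: X drops in col 0, lands at row 5
Move 4: O drops in col 2, lands at row 5

Answer: .......
.......
.......
.......
.......
XXO...O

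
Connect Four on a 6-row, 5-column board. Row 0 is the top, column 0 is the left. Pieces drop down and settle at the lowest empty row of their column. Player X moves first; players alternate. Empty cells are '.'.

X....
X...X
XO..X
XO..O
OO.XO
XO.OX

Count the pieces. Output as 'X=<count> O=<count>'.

X=9 O=8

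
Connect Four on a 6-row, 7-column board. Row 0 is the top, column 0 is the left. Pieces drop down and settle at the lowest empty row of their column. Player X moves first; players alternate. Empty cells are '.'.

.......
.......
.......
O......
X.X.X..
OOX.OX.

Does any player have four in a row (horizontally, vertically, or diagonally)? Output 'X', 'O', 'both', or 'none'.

none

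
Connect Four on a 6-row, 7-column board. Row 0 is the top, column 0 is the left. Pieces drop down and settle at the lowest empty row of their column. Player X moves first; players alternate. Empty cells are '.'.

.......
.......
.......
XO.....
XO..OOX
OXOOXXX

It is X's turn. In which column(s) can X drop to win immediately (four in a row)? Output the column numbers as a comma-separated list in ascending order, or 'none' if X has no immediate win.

col 0: drop X → no win
col 1: drop X → no win
col 2: drop X → no win
col 3: drop X → no win
col 4: drop X → no win
col 5: drop X → no win
col 6: drop X → no win

Answer: none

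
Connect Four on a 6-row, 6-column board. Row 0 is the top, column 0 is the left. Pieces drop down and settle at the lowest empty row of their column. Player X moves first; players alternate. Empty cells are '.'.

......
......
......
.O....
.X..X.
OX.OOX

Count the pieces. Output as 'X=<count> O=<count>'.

X=4 O=4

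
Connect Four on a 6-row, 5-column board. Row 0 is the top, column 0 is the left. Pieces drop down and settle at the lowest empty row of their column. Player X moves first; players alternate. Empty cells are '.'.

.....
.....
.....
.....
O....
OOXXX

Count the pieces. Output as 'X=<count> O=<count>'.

X=3 O=3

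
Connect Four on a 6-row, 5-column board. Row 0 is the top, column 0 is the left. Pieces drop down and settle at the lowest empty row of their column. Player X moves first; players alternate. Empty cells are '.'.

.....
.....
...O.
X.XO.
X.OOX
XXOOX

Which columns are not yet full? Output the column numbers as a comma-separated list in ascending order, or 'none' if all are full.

Answer: 0,1,2,3,4

Derivation:
col 0: top cell = '.' → open
col 1: top cell = '.' → open
col 2: top cell = '.' → open
col 3: top cell = '.' → open
col 4: top cell = '.' → open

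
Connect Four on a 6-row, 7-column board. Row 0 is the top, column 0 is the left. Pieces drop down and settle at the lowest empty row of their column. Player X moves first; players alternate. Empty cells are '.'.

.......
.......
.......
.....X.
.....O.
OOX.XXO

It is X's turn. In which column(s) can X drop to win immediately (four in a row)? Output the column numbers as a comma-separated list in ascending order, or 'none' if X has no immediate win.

col 0: drop X → no win
col 1: drop X → no win
col 2: drop X → no win
col 3: drop X → WIN!
col 4: drop X → no win
col 5: drop X → no win
col 6: drop X → no win

Answer: 3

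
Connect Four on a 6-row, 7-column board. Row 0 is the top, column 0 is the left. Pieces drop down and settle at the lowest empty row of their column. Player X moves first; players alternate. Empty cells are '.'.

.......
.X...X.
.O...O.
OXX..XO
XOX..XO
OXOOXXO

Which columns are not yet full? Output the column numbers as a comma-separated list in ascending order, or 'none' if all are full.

col 0: top cell = '.' → open
col 1: top cell = '.' → open
col 2: top cell = '.' → open
col 3: top cell = '.' → open
col 4: top cell = '.' → open
col 5: top cell = '.' → open
col 6: top cell = '.' → open

Answer: 0,1,2,3,4,5,6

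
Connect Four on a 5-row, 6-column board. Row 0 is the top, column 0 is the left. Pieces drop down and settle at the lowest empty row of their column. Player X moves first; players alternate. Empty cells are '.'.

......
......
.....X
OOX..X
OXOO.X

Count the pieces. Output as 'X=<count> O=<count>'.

X=5 O=5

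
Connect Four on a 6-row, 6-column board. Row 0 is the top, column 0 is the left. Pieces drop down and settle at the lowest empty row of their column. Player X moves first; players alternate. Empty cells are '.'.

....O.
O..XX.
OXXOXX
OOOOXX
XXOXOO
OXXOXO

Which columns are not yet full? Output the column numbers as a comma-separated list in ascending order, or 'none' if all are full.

Answer: 0,1,2,3,5

Derivation:
col 0: top cell = '.' → open
col 1: top cell = '.' → open
col 2: top cell = '.' → open
col 3: top cell = '.' → open
col 4: top cell = 'O' → FULL
col 5: top cell = '.' → open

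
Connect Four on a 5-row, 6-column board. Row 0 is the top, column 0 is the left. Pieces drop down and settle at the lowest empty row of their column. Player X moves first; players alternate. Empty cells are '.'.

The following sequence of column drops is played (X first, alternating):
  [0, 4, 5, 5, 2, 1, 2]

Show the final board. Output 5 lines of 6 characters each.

Answer: ......
......
......
..X..O
XOX.OX

Derivation:
Move 1: X drops in col 0, lands at row 4
Move 2: O drops in col 4, lands at row 4
Move 3: X drops in col 5, lands at row 4
Move 4: O drops in col 5, lands at row 3
Move 5: X drops in col 2, lands at row 4
Move 6: O drops in col 1, lands at row 4
Move 7: X drops in col 2, lands at row 3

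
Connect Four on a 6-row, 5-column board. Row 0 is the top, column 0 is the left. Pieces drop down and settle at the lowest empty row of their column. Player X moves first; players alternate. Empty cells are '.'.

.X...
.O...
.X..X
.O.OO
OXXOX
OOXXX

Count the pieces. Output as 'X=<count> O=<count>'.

X=9 O=8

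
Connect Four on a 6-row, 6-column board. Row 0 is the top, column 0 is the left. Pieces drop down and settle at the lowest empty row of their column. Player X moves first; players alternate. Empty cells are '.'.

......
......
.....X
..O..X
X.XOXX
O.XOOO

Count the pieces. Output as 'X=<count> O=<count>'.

X=7 O=6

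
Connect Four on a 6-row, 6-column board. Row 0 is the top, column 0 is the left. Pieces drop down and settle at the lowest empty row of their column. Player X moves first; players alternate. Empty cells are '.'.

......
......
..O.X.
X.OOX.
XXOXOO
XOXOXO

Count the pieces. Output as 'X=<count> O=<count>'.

X=9 O=9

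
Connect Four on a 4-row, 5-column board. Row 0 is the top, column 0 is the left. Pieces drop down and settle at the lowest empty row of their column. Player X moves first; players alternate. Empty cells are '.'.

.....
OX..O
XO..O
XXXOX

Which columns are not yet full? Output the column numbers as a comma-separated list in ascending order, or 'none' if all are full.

Answer: 0,1,2,3,4

Derivation:
col 0: top cell = '.' → open
col 1: top cell = '.' → open
col 2: top cell = '.' → open
col 3: top cell = '.' → open
col 4: top cell = '.' → open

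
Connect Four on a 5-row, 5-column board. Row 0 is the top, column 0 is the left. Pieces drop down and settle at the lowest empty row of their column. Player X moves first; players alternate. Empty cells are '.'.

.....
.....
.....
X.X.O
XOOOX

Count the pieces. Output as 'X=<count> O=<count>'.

X=4 O=4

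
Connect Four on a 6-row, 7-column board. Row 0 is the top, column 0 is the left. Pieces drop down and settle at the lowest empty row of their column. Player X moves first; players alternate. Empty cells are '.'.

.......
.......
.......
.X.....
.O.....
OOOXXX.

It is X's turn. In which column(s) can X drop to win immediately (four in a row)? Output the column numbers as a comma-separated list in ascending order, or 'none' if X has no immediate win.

Answer: 6

Derivation:
col 0: drop X → no win
col 1: drop X → no win
col 2: drop X → no win
col 3: drop X → no win
col 4: drop X → no win
col 5: drop X → no win
col 6: drop X → WIN!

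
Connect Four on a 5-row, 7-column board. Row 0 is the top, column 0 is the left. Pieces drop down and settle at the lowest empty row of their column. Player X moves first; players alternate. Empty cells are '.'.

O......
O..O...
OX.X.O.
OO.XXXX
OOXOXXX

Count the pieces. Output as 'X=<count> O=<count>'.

X=10 O=10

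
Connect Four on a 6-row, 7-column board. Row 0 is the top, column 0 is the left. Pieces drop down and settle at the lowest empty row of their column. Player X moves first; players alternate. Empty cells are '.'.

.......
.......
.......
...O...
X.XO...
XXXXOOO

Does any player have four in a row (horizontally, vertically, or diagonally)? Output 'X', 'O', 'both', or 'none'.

X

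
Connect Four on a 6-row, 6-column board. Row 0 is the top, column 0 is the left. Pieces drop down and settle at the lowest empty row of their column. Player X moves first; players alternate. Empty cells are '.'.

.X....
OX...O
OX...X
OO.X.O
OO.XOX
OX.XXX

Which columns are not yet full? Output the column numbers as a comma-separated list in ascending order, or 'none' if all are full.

col 0: top cell = '.' → open
col 1: top cell = 'X' → FULL
col 2: top cell = '.' → open
col 3: top cell = '.' → open
col 4: top cell = '.' → open
col 5: top cell = '.' → open

Answer: 0,2,3,4,5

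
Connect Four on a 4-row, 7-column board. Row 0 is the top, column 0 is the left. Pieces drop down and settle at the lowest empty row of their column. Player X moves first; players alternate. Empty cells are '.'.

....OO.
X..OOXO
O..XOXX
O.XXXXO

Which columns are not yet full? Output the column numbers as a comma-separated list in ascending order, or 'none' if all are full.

col 0: top cell = '.' → open
col 1: top cell = '.' → open
col 2: top cell = '.' → open
col 3: top cell = '.' → open
col 4: top cell = 'O' → FULL
col 5: top cell = 'O' → FULL
col 6: top cell = '.' → open

Answer: 0,1,2,3,6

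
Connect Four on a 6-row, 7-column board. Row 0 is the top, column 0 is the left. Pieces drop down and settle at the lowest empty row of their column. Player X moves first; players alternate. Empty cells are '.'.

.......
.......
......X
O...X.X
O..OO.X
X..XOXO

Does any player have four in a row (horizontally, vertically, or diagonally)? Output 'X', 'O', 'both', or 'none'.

none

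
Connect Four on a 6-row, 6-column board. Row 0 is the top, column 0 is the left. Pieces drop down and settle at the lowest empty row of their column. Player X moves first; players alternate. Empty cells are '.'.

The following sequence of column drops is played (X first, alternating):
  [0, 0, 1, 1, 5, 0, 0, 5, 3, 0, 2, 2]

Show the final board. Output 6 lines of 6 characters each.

Move 1: X drops in col 0, lands at row 5
Move 2: O drops in col 0, lands at row 4
Move 3: X drops in col 1, lands at row 5
Move 4: O drops in col 1, lands at row 4
Move 5: X drops in col 5, lands at row 5
Move 6: O drops in col 0, lands at row 3
Move 7: X drops in col 0, lands at row 2
Move 8: O drops in col 5, lands at row 4
Move 9: X drops in col 3, lands at row 5
Move 10: O drops in col 0, lands at row 1
Move 11: X drops in col 2, lands at row 5
Move 12: O drops in col 2, lands at row 4

Answer: ......
O.....
X.....
O.....
OOO..O
XXXX.X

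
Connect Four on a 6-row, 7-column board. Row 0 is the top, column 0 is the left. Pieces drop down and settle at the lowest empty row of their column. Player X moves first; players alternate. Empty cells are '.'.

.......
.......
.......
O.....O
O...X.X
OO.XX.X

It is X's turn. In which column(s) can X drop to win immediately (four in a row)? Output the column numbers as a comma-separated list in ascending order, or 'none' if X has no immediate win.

Answer: 5

Derivation:
col 0: drop X → no win
col 1: drop X → no win
col 2: drop X → no win
col 3: drop X → no win
col 4: drop X → no win
col 5: drop X → WIN!
col 6: drop X → no win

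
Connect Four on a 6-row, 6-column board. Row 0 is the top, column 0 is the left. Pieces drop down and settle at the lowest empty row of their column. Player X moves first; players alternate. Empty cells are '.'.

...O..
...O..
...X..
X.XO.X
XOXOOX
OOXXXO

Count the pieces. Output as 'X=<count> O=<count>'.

X=10 O=9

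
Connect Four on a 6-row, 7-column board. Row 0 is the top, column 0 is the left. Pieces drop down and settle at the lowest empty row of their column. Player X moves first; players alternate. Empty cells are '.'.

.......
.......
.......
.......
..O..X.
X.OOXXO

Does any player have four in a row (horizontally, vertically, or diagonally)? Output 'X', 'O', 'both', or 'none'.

none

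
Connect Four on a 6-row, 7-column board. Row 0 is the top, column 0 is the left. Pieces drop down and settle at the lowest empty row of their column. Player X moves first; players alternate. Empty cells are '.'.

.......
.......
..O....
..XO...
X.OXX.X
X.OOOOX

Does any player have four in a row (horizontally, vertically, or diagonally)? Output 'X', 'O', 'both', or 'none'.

O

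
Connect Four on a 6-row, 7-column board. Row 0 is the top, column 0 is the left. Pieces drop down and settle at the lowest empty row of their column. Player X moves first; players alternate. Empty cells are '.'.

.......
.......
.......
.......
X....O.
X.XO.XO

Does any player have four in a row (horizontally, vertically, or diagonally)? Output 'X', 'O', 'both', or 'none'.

none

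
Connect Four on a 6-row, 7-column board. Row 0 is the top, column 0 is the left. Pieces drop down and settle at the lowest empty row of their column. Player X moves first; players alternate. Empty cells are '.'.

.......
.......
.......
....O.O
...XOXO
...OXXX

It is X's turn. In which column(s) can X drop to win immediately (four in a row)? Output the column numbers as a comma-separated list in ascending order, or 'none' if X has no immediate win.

Answer: none

Derivation:
col 0: drop X → no win
col 1: drop X → no win
col 2: drop X → no win
col 3: drop X → no win
col 4: drop X → no win
col 5: drop X → no win
col 6: drop X → no win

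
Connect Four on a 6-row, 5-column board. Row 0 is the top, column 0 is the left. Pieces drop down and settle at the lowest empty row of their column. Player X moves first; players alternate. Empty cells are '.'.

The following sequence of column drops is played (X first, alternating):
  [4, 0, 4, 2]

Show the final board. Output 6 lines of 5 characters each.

Move 1: X drops in col 4, lands at row 5
Move 2: O drops in col 0, lands at row 5
Move 3: X drops in col 4, lands at row 4
Move 4: O drops in col 2, lands at row 5

Answer: .....
.....
.....
.....
....X
O.O.X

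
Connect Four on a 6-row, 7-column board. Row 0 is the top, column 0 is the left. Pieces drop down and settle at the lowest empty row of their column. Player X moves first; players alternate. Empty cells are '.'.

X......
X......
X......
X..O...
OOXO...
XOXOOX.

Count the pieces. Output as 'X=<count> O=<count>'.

X=8 O=7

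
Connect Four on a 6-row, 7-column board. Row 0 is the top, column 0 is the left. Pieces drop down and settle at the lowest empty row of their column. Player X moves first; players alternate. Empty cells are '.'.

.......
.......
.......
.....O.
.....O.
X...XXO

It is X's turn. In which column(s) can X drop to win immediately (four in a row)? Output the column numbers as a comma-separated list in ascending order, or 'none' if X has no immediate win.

col 0: drop X → no win
col 1: drop X → no win
col 2: drop X → no win
col 3: drop X → no win
col 4: drop X → no win
col 5: drop X → no win
col 6: drop X → no win

Answer: none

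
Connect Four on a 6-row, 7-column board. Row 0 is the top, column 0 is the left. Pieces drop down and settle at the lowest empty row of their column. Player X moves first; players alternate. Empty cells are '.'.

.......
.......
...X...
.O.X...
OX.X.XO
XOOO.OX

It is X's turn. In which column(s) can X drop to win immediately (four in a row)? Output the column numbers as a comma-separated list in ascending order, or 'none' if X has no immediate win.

col 0: drop X → no win
col 1: drop X → no win
col 2: drop X → no win
col 3: drop X → WIN!
col 4: drop X → no win
col 5: drop X → no win
col 6: drop X → no win

Answer: 3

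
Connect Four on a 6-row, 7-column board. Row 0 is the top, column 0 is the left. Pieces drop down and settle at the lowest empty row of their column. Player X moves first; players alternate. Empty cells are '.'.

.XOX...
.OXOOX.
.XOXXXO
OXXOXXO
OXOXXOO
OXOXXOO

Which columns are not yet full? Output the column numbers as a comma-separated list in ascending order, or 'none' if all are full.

Answer: 0,4,5,6

Derivation:
col 0: top cell = '.' → open
col 1: top cell = 'X' → FULL
col 2: top cell = 'O' → FULL
col 3: top cell = 'X' → FULL
col 4: top cell = '.' → open
col 5: top cell = '.' → open
col 6: top cell = '.' → open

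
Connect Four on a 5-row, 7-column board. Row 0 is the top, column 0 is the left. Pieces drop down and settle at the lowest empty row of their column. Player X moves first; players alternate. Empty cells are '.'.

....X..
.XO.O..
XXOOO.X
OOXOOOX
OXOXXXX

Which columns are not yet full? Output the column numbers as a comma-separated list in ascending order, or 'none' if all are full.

col 0: top cell = '.' → open
col 1: top cell = '.' → open
col 2: top cell = '.' → open
col 3: top cell = '.' → open
col 4: top cell = 'X' → FULL
col 5: top cell = '.' → open
col 6: top cell = '.' → open

Answer: 0,1,2,3,5,6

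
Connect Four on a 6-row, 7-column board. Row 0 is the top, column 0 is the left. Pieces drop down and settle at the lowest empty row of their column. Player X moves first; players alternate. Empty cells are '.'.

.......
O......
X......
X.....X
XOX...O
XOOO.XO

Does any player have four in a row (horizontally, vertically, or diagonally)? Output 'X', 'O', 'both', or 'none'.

X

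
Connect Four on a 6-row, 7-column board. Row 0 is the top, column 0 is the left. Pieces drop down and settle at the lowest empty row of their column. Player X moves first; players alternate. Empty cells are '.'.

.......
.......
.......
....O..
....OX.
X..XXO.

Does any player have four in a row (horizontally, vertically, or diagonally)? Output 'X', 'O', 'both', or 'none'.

none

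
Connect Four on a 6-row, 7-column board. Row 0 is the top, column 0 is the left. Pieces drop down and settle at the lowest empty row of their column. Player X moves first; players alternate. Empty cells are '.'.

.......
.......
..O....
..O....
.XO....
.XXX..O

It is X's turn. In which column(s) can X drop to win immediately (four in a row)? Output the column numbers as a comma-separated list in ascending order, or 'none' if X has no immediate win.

Answer: 0,4

Derivation:
col 0: drop X → WIN!
col 1: drop X → no win
col 2: drop X → no win
col 3: drop X → no win
col 4: drop X → WIN!
col 5: drop X → no win
col 6: drop X → no win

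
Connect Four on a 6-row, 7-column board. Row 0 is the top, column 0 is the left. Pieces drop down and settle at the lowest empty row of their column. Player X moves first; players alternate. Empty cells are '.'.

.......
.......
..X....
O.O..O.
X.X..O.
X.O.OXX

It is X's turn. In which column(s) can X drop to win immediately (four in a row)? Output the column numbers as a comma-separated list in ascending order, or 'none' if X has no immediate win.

Answer: none

Derivation:
col 0: drop X → no win
col 1: drop X → no win
col 2: drop X → no win
col 3: drop X → no win
col 4: drop X → no win
col 5: drop X → no win
col 6: drop X → no win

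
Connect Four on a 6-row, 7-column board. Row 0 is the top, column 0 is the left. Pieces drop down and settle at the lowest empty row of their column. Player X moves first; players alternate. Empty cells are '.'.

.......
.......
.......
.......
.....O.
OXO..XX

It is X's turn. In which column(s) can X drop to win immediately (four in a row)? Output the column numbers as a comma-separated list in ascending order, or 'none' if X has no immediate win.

Answer: none

Derivation:
col 0: drop X → no win
col 1: drop X → no win
col 2: drop X → no win
col 3: drop X → no win
col 4: drop X → no win
col 5: drop X → no win
col 6: drop X → no win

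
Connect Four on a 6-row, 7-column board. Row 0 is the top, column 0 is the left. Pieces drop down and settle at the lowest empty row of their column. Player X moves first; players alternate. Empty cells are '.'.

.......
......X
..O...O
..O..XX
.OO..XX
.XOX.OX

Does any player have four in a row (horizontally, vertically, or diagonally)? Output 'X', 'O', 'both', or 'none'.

O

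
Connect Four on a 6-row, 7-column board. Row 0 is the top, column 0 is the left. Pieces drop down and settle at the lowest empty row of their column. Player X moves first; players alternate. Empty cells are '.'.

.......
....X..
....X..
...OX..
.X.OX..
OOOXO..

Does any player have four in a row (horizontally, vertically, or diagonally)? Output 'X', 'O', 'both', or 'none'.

X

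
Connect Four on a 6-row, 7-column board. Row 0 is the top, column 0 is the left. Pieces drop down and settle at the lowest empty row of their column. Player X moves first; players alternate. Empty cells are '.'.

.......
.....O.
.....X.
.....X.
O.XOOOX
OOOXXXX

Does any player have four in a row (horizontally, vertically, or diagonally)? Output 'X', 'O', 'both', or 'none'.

X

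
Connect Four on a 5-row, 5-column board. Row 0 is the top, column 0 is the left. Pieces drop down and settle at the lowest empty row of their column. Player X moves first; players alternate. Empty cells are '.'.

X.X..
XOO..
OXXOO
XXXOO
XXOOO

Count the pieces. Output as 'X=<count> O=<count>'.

X=10 O=10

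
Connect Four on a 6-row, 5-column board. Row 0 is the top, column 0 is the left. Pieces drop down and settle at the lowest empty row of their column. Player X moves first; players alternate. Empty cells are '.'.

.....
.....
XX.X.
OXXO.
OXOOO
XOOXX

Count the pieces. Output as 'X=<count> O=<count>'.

X=9 O=8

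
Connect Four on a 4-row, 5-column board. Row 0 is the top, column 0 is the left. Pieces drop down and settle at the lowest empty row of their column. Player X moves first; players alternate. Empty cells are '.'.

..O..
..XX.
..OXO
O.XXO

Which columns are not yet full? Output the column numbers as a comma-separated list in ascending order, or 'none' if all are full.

Answer: 0,1,3,4

Derivation:
col 0: top cell = '.' → open
col 1: top cell = '.' → open
col 2: top cell = 'O' → FULL
col 3: top cell = '.' → open
col 4: top cell = '.' → open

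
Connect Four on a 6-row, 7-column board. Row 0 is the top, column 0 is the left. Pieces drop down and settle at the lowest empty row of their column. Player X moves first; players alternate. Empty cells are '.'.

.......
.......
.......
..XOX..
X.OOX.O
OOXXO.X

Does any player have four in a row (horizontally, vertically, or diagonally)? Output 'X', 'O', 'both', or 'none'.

none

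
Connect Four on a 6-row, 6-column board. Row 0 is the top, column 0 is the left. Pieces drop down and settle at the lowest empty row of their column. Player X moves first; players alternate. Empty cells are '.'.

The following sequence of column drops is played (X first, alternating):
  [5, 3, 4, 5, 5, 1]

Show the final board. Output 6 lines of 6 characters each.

Move 1: X drops in col 5, lands at row 5
Move 2: O drops in col 3, lands at row 5
Move 3: X drops in col 4, lands at row 5
Move 4: O drops in col 5, lands at row 4
Move 5: X drops in col 5, lands at row 3
Move 6: O drops in col 1, lands at row 5

Answer: ......
......
......
.....X
.....O
.O.OXX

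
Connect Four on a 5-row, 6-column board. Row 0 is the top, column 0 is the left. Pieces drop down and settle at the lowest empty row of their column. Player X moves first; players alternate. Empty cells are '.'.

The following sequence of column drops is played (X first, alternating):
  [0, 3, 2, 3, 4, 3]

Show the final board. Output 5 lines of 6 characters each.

Answer: ......
......
...O..
...O..
X.XOX.

Derivation:
Move 1: X drops in col 0, lands at row 4
Move 2: O drops in col 3, lands at row 4
Move 3: X drops in col 2, lands at row 4
Move 4: O drops in col 3, lands at row 3
Move 5: X drops in col 4, lands at row 4
Move 6: O drops in col 3, lands at row 2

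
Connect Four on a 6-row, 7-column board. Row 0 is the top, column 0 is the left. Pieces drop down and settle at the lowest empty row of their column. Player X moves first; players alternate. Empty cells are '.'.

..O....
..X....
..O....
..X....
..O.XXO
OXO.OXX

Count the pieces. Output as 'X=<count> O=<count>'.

X=7 O=7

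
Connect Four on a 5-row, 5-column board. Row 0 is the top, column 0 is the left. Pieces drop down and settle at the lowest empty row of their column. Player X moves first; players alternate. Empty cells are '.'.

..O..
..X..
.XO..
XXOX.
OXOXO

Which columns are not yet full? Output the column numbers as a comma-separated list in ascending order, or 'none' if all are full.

col 0: top cell = '.' → open
col 1: top cell = '.' → open
col 2: top cell = 'O' → FULL
col 3: top cell = '.' → open
col 4: top cell = '.' → open

Answer: 0,1,3,4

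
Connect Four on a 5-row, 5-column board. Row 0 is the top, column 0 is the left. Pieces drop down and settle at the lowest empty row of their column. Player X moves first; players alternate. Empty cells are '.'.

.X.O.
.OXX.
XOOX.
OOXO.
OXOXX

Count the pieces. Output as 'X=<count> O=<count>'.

X=9 O=9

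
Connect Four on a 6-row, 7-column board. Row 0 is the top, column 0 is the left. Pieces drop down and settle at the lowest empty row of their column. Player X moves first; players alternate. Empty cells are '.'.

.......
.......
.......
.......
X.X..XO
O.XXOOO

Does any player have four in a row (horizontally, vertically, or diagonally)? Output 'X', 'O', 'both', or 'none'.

none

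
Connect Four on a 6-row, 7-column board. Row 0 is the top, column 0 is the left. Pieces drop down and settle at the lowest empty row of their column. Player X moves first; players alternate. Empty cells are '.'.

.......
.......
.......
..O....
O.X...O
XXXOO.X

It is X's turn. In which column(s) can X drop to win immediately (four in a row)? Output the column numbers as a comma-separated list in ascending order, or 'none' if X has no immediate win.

Answer: none

Derivation:
col 0: drop X → no win
col 1: drop X → no win
col 2: drop X → no win
col 3: drop X → no win
col 4: drop X → no win
col 5: drop X → no win
col 6: drop X → no win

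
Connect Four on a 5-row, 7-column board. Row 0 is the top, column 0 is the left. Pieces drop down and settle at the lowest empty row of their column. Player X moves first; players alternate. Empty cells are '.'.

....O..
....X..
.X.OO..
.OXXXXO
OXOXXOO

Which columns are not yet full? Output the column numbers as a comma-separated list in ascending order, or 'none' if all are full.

Answer: 0,1,2,3,5,6

Derivation:
col 0: top cell = '.' → open
col 1: top cell = '.' → open
col 2: top cell = '.' → open
col 3: top cell = '.' → open
col 4: top cell = 'O' → FULL
col 5: top cell = '.' → open
col 6: top cell = '.' → open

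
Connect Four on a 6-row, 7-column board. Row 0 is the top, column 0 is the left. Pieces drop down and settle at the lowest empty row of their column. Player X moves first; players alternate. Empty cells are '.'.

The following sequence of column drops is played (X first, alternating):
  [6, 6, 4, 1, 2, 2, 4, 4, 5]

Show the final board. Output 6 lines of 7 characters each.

Answer: .......
.......
.......
....O..
..O.X.O
.OX.XXX

Derivation:
Move 1: X drops in col 6, lands at row 5
Move 2: O drops in col 6, lands at row 4
Move 3: X drops in col 4, lands at row 5
Move 4: O drops in col 1, lands at row 5
Move 5: X drops in col 2, lands at row 5
Move 6: O drops in col 2, lands at row 4
Move 7: X drops in col 4, lands at row 4
Move 8: O drops in col 4, lands at row 3
Move 9: X drops in col 5, lands at row 5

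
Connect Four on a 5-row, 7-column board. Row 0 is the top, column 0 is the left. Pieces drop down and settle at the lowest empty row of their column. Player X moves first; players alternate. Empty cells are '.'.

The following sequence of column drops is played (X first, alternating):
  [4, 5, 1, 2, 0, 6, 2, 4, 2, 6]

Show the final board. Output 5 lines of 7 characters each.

Move 1: X drops in col 4, lands at row 4
Move 2: O drops in col 5, lands at row 4
Move 3: X drops in col 1, lands at row 4
Move 4: O drops in col 2, lands at row 4
Move 5: X drops in col 0, lands at row 4
Move 6: O drops in col 6, lands at row 4
Move 7: X drops in col 2, lands at row 3
Move 8: O drops in col 4, lands at row 3
Move 9: X drops in col 2, lands at row 2
Move 10: O drops in col 6, lands at row 3

Answer: .......
.......
..X....
..X.O.O
XXO.XOO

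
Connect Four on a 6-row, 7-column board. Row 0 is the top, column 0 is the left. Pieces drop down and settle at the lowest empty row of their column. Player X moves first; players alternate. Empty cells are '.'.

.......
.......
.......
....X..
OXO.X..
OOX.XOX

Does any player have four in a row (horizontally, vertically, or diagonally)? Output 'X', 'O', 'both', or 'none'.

none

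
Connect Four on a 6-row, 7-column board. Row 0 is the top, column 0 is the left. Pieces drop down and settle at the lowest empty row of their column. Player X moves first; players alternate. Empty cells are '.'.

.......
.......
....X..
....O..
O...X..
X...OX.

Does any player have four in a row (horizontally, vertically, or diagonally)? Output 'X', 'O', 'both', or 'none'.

none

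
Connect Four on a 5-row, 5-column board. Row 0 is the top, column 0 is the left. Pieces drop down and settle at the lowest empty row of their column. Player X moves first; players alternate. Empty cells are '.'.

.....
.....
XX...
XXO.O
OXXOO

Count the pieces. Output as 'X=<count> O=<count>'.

X=6 O=5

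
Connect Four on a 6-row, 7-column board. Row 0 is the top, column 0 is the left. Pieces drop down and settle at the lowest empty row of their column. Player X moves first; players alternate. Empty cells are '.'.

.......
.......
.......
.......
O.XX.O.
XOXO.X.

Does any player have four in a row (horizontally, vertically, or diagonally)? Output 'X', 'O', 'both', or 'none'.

none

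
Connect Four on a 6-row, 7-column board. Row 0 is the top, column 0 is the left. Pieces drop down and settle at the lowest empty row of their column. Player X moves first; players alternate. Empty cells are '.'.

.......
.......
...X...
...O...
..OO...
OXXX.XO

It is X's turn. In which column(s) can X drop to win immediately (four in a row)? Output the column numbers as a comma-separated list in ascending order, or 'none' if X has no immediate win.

Answer: 4

Derivation:
col 0: drop X → no win
col 1: drop X → no win
col 2: drop X → no win
col 3: drop X → no win
col 4: drop X → WIN!
col 5: drop X → no win
col 6: drop X → no win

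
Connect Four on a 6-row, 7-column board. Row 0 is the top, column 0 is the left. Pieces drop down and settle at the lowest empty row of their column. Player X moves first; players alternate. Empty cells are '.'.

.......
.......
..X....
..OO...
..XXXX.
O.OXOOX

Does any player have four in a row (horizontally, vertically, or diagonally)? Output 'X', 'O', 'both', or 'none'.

X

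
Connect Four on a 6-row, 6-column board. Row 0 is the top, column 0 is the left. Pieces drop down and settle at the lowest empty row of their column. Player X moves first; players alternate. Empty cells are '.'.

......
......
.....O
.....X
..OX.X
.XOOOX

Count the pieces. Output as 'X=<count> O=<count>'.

X=5 O=5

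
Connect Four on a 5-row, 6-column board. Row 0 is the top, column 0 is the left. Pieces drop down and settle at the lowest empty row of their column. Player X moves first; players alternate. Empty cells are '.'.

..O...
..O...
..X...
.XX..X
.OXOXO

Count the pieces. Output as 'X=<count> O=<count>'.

X=6 O=5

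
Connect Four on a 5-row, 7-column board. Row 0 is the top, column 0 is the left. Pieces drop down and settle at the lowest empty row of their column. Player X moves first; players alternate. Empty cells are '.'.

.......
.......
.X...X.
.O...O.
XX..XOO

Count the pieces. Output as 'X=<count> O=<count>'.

X=5 O=4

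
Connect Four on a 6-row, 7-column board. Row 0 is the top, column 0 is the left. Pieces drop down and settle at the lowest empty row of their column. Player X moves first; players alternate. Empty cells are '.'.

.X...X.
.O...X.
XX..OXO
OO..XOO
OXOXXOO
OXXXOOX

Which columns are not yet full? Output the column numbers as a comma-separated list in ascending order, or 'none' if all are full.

Answer: 0,2,3,4,6

Derivation:
col 0: top cell = '.' → open
col 1: top cell = 'X' → FULL
col 2: top cell = '.' → open
col 3: top cell = '.' → open
col 4: top cell = '.' → open
col 5: top cell = 'X' → FULL
col 6: top cell = '.' → open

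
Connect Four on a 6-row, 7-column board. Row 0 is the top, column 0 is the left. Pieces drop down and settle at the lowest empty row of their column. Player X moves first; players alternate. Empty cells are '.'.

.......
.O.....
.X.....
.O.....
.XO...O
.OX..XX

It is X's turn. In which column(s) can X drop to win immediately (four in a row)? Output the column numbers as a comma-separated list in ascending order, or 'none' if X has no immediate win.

col 0: drop X → no win
col 1: drop X → no win
col 2: drop X → no win
col 3: drop X → no win
col 4: drop X → no win
col 5: drop X → no win
col 6: drop X → no win

Answer: none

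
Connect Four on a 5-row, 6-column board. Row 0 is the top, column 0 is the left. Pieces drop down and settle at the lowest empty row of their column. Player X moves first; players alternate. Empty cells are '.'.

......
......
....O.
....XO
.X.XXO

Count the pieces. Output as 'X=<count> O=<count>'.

X=4 O=3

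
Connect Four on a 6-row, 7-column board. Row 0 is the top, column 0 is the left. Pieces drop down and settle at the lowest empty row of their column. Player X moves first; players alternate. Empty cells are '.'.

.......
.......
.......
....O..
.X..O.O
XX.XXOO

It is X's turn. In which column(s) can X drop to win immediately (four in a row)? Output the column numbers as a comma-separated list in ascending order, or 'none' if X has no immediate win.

col 0: drop X → no win
col 1: drop X → no win
col 2: drop X → WIN!
col 3: drop X → no win
col 4: drop X → no win
col 5: drop X → no win
col 6: drop X → no win

Answer: 2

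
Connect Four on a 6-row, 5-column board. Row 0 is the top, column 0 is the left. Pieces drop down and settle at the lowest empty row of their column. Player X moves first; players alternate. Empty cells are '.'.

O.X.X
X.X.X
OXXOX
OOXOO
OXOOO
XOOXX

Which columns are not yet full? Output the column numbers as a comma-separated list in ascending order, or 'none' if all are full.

Answer: 1,3

Derivation:
col 0: top cell = 'O' → FULL
col 1: top cell = '.' → open
col 2: top cell = 'X' → FULL
col 3: top cell = '.' → open
col 4: top cell = 'X' → FULL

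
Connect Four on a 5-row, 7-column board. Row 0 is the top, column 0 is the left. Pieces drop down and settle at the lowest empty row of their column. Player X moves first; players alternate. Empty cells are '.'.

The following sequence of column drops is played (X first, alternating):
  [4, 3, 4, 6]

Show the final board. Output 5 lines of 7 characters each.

Move 1: X drops in col 4, lands at row 4
Move 2: O drops in col 3, lands at row 4
Move 3: X drops in col 4, lands at row 3
Move 4: O drops in col 6, lands at row 4

Answer: .......
.......
.......
....X..
...OX.O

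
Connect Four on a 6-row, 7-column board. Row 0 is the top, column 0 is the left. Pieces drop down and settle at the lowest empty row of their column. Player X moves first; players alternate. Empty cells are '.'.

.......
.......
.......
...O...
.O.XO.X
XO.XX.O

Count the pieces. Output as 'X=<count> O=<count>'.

X=5 O=5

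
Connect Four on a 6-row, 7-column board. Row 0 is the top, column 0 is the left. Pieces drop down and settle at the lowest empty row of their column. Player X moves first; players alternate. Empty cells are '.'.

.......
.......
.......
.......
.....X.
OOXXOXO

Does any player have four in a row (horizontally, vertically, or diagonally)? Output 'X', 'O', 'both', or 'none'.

none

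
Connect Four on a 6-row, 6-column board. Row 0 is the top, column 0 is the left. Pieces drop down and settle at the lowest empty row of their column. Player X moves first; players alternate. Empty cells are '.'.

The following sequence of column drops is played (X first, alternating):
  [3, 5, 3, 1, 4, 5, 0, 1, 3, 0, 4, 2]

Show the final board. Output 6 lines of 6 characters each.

Move 1: X drops in col 3, lands at row 5
Move 2: O drops in col 5, lands at row 5
Move 3: X drops in col 3, lands at row 4
Move 4: O drops in col 1, lands at row 5
Move 5: X drops in col 4, lands at row 5
Move 6: O drops in col 5, lands at row 4
Move 7: X drops in col 0, lands at row 5
Move 8: O drops in col 1, lands at row 4
Move 9: X drops in col 3, lands at row 3
Move 10: O drops in col 0, lands at row 4
Move 11: X drops in col 4, lands at row 4
Move 12: O drops in col 2, lands at row 5

Answer: ......
......
......
...X..
OO.XXO
XOOXXO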